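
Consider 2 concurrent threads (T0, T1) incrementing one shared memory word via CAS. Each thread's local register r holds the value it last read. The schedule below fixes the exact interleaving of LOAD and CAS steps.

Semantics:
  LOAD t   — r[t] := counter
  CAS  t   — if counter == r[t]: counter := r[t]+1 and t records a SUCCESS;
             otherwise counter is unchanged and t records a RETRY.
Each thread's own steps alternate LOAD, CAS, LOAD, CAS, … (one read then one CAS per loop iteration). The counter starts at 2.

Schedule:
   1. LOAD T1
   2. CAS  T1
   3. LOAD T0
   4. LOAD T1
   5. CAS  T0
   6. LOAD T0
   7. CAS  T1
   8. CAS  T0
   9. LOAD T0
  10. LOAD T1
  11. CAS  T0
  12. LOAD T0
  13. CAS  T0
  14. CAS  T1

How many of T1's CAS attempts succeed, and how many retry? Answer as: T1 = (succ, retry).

[1] T1.load  rd  (counter 2, T1.r 2)
[2] T1.cas  hit  (counter 3, T1.r 2)
[3] T0.load  rd  (counter 3, T0.r 3)
[4] T1.load  rd  (counter 3, T1.r 3)
[5] T0.cas  hit  (counter 4, T0.r 3)
[6] T0.load  rd  (counter 4, T0.r 4)
[7] T1.cas  miss  (counter 4, T1.r 3)
[8] T0.cas  hit  (counter 5, T0.r 4)
[9] T0.load  rd  (counter 5, T0.r 5)
[10] T1.load  rd  (counter 5, T1.r 5)
[11] T0.cas  hit  (counter 6, T0.r 5)
[12] T0.load  rd  (counter 6, T0.r 6)
[13] T0.cas  hit  (counter 7, T0.r 6)
[14] T1.cas  miss  (counter 7, T1.r 5)

T1 = (1, 2)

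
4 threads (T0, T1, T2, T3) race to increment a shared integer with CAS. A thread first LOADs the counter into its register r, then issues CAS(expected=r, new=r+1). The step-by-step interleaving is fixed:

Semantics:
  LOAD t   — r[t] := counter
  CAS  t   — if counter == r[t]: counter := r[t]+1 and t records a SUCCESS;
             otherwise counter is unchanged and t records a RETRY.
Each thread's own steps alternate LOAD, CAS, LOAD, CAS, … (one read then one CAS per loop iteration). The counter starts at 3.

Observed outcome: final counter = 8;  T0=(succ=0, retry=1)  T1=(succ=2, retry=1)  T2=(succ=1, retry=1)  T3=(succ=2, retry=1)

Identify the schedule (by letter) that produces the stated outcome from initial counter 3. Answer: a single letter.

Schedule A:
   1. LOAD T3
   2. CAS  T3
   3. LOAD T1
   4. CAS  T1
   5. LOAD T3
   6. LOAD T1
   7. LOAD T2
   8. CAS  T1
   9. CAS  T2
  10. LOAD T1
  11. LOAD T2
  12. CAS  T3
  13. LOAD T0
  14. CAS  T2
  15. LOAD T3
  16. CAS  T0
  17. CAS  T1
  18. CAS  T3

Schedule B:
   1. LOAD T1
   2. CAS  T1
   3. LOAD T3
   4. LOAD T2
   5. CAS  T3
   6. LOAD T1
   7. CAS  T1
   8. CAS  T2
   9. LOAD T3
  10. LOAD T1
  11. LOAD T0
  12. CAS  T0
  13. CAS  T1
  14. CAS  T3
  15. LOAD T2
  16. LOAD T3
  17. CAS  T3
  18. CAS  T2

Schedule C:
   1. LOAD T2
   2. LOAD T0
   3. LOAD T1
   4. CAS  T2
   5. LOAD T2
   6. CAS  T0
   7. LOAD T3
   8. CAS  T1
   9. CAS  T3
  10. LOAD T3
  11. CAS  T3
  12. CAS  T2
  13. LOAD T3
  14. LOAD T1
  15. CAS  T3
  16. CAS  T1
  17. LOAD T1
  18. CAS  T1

A

Run A:
   1) LOAD T3:  M=3  r_T3=3
   2) CAS  T3:  M=4  r_T3=3 ✓
   3) LOAD T1:  M=4  r_T1=4
   4) CAS  T1:  M=5  r_T1=4 ✓
   5) LOAD T3:  M=5  r_T3=5
   6) LOAD T1:  M=5  r_T1=5
   7) LOAD T2:  M=5  r_T2=5
   8) CAS  T1:  M=6  r_T1=5 ✓
   9) CAS  T2:  M=6  r_T2=5 ✗
  10) LOAD T1:  M=6  r_T1=6
  11) LOAD T2:  M=6  r_T2=6
  12) CAS  T3:  M=6  r_T3=5 ✗
  13) LOAD T0:  M=6  r_T0=6
  14) CAS  T2:  M=7  r_T2=6 ✓
  15) LOAD T3:  M=7  r_T3=7
  16) CAS  T0:  M=7  r_T0=6 ✗
  17) CAS  T1:  M=7  r_T1=6 ✗
  18) CAS  T3:  M=8  r_T3=7 ✓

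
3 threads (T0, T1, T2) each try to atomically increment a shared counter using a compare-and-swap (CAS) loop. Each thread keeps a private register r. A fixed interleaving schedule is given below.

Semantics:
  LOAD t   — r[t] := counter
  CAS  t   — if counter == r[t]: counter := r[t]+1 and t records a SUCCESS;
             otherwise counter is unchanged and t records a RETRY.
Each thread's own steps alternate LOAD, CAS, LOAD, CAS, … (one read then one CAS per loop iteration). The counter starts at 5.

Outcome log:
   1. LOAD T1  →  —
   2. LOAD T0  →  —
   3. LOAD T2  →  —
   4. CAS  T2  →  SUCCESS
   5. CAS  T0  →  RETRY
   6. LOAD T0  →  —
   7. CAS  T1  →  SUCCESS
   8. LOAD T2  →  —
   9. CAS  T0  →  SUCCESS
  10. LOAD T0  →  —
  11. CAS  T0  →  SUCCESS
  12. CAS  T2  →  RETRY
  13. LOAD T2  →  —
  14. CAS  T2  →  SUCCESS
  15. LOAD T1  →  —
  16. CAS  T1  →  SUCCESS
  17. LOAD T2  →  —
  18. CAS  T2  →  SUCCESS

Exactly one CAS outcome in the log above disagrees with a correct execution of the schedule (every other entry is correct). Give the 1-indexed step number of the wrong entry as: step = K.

Correct run:
1. LOAD T1 → mem=5 r[T1]=5 [LOAD]
2. LOAD T0 → mem=5 r[T0]=5 [LOAD]
3. LOAD T2 → mem=5 r[T2]=5 [LOAD]
4. CAS T2 → mem=6 r[T2]=5 [OK]
5. CAS T0 → mem=6 r[T0]=5 [RETRY]
6. LOAD T0 → mem=6 r[T0]=6 [LOAD]
7. CAS T1 → mem=6 r[T1]=5 [RETRY]
8. LOAD T2 → mem=6 r[T2]=6 [LOAD]
9. CAS T0 → mem=7 r[T0]=6 [OK]
10. LOAD T0 → mem=7 r[T0]=7 [LOAD]
11. CAS T0 → mem=8 r[T0]=7 [OK]
12. CAS T2 → mem=8 r[T2]=6 [RETRY]
13. LOAD T2 → mem=8 r[T2]=8 [LOAD]
14. CAS T2 → mem=9 r[T2]=8 [OK]
15. LOAD T1 → mem=9 r[T1]=9 [LOAD]
16. CAS T1 → mem=10 r[T1]=9 [OK]
17. LOAD T2 → mem=10 r[T2]=10 [LOAD]
18. CAS T2 → mem=11 r[T2]=10 [OK]
Mismatch at 7.

step = 7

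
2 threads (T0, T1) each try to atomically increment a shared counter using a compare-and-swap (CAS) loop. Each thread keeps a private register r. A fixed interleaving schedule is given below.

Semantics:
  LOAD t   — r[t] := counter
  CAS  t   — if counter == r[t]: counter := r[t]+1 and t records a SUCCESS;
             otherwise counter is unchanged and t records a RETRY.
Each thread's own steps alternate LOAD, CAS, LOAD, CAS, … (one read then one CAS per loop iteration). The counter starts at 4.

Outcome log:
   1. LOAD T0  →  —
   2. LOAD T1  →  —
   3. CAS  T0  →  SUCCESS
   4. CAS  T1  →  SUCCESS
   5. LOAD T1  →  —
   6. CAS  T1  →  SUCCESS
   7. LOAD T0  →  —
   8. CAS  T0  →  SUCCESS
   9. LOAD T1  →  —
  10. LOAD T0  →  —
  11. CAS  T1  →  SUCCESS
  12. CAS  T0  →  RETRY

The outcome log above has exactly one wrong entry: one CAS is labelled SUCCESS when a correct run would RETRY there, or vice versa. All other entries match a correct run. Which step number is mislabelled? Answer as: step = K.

step = 4

Re-executing:
1. LOAD T0 → mem=4 r[T0]=4 [LOAD]
2. LOAD T1 → mem=4 r[T1]=4 [LOAD]
3. CAS T0 → mem=5 r[T0]=4 [OK]
4. CAS T1 → mem=5 r[T1]=4 [RETRY]
5. LOAD T1 → mem=5 r[T1]=5 [LOAD]
6. CAS T1 → mem=6 r[T1]=5 [OK]
7. LOAD T0 → mem=6 r[T0]=6 [LOAD]
8. CAS T0 → mem=7 r[T0]=6 [OK]
9. LOAD T1 → mem=7 r[T1]=7 [LOAD]
10. LOAD T0 → mem=7 r[T0]=7 [LOAD]
11. CAS T1 → mem=8 r[T1]=7 [OK]
12. CAS T0 → mem=8 r[T0]=7 [RETRY]
Log disagrees first at step 4.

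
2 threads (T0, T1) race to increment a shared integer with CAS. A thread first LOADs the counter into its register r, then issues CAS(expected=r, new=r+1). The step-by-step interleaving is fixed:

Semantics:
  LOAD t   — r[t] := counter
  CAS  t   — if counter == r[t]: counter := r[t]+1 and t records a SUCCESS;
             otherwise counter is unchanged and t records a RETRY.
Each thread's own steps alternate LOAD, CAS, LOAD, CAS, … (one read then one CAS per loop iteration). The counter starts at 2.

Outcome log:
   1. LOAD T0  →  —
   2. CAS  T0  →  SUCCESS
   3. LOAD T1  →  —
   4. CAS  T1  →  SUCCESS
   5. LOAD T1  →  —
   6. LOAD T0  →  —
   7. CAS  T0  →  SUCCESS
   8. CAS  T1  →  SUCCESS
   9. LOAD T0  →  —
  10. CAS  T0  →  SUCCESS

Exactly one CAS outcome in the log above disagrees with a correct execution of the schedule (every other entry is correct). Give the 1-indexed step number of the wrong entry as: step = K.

step = 8

Re-executing:
T0 LOAD — after: cnt=2, r=2 — load
T0 CAS — after: cnt=3, r=2 — ok
T1 LOAD — after: cnt=3, r=3 — load
T1 CAS — after: cnt=4, r=3 — ok
T1 LOAD — after: cnt=4, r=4 — load
T0 LOAD — after: cnt=4, r=4 — load
T0 CAS — after: cnt=5, r=4 — ok
T1 CAS — after: cnt=5, r=4 — retry
T0 LOAD — after: cnt=5, r=5 — load
T0 CAS — after: cnt=6, r=5 — ok
Mismatch at 8.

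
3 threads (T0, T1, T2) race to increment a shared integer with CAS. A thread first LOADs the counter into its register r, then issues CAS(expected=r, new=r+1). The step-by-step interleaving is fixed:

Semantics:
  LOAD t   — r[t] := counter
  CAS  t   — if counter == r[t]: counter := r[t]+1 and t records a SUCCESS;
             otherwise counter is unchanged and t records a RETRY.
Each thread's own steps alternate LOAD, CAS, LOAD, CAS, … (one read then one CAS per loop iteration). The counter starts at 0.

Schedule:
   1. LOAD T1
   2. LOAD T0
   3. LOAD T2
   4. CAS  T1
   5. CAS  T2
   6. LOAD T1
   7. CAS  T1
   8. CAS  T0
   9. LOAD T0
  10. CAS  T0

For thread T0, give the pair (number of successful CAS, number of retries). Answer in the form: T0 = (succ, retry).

T0 = (1, 1)

   1) LOAD T1:  M=0  r_T1=0
   2) LOAD T0:  M=0  r_T0=0
   3) LOAD T2:  M=0  r_T2=0
   4) CAS  T1:  M=1  r_T1=0 ✓
   5) CAS  T2:  M=1  r_T2=0 ✗
   6) LOAD T1:  M=1  r_T1=1
   7) CAS  T1:  M=2  r_T1=1 ✓
   8) CAS  T0:  M=2  r_T0=0 ✗
   9) LOAD T0:  M=2  r_T0=2
  10) CAS  T0:  M=3  r_T0=2 ✓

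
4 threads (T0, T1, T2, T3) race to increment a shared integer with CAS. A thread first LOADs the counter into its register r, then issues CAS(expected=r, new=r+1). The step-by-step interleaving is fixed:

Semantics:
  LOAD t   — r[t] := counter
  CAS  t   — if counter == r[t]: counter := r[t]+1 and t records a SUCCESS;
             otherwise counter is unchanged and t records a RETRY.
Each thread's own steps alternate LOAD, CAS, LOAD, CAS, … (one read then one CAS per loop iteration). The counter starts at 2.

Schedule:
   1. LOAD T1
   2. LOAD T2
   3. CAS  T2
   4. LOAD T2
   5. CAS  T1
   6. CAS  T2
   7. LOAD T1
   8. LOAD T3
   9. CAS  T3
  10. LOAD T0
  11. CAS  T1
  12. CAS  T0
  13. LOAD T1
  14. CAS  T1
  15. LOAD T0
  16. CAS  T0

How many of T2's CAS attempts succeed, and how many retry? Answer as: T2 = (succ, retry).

T2 = (2, 0)

#1 T1 reads 2
#2 T2 reads 2
#3 T2 CAS(2→3) writes; counter now 3
#4 T2 reads 3
#5 T1 CAS(2→3) fails; counter now 3
#6 T2 CAS(3→4) writes; counter now 4
#7 T1 reads 4
#8 T3 reads 4
#9 T3 CAS(4→5) writes; counter now 5
#10 T0 reads 5
#11 T1 CAS(4→5) fails; counter now 5
#12 T0 CAS(5→6) writes; counter now 6
#13 T1 reads 6
#14 T1 CAS(6→7) writes; counter now 7
#15 T0 reads 7
#16 T0 CAS(7→8) writes; counter now 8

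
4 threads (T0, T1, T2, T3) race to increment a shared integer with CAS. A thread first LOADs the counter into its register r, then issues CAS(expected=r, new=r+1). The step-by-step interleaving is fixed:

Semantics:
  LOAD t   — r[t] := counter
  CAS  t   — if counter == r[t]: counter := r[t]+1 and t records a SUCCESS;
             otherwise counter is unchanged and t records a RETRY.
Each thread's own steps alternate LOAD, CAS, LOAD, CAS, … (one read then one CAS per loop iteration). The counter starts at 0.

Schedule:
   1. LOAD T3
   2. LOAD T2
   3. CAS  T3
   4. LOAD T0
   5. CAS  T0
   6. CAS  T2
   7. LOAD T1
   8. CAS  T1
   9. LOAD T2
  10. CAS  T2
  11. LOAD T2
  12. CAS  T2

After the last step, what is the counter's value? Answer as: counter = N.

counter = 5

   1) LOAD T3:  M=0  r_T3=0
   2) LOAD T2:  M=0  r_T2=0
   3) CAS  T3:  M=1  r_T3=0 ✓
   4) LOAD T0:  M=1  r_T0=1
   5) CAS  T0:  M=2  r_T0=1 ✓
   6) CAS  T2:  M=2  r_T2=0 ✗
   7) LOAD T1:  M=2  r_T1=2
   8) CAS  T1:  M=3  r_T1=2 ✓
   9) LOAD T2:  M=3  r_T2=3
  10) CAS  T2:  M=4  r_T2=3 ✓
  11) LOAD T2:  M=4  r_T2=4
  12) CAS  T2:  M=5  r_T2=4 ✓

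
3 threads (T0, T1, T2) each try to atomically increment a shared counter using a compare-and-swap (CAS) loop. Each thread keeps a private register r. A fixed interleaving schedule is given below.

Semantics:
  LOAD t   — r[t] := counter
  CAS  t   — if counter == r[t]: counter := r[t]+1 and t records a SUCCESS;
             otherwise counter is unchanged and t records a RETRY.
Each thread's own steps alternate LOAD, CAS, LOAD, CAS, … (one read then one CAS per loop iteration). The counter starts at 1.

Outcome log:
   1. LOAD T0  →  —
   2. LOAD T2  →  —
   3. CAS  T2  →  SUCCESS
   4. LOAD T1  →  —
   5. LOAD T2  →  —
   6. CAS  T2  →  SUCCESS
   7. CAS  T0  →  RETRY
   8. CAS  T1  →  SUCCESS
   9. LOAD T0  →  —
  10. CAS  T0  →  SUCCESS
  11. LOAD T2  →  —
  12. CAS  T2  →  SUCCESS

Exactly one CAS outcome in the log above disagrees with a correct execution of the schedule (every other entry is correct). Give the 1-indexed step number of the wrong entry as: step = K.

Re-executing:
1. LOAD T0 → mem=1 r[T0]=1 [LOAD]
2. LOAD T2 → mem=1 r[T2]=1 [LOAD]
3. CAS T2 → mem=2 r[T2]=1 [OK]
4. LOAD T1 → mem=2 r[T1]=2 [LOAD]
5. LOAD T2 → mem=2 r[T2]=2 [LOAD]
6. CAS T2 → mem=3 r[T2]=2 [OK]
7. CAS T0 → mem=3 r[T0]=1 [RETRY]
8. CAS T1 → mem=3 r[T1]=2 [RETRY]
9. LOAD T0 → mem=3 r[T0]=3 [LOAD]
10. CAS T0 → mem=4 r[T0]=3 [OK]
11. LOAD T2 → mem=4 r[T2]=4 [LOAD]
12. CAS T2 → mem=5 r[T2]=4 [OK]
Log disagrees first at step 8.

step = 8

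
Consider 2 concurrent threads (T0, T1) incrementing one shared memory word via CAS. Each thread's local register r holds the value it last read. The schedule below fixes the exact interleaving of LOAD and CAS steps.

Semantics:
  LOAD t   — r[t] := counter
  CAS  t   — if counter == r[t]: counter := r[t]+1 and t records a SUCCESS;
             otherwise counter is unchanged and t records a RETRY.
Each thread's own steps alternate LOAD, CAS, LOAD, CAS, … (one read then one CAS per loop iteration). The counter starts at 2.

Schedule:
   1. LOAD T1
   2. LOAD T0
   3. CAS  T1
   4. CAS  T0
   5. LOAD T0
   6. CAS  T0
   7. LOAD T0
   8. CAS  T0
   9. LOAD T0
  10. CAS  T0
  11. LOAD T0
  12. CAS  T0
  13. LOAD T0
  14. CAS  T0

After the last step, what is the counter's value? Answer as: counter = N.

counter = 8

#1 T1 reads 2
#2 T0 reads 2
#3 T1 CAS(2→3) writes; counter now 3
#4 T0 CAS(2→3) fails; counter now 3
#5 T0 reads 3
#6 T0 CAS(3→4) writes; counter now 4
#7 T0 reads 4
#8 T0 CAS(4→5) writes; counter now 5
#9 T0 reads 5
#10 T0 CAS(5→6) writes; counter now 6
#11 T0 reads 6
#12 T0 CAS(6→7) writes; counter now 7
#13 T0 reads 7
#14 T0 CAS(7→8) writes; counter now 8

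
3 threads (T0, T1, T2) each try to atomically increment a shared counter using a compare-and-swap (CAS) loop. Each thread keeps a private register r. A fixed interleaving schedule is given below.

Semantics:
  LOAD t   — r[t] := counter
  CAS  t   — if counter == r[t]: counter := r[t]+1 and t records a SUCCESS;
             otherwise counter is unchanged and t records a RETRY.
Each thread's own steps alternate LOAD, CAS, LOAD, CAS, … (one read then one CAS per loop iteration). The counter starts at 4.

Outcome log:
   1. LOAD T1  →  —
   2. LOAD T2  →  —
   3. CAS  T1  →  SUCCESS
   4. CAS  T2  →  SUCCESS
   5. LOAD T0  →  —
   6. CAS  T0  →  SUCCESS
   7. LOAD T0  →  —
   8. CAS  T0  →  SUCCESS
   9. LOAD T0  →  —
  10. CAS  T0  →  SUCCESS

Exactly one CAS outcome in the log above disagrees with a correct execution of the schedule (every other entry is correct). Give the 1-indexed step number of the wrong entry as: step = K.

step = 4

Correct run:
1. LOAD T1 → mem=4 r[T1]=4 [LOAD]
2. LOAD T2 → mem=4 r[T2]=4 [LOAD]
3. CAS T1 → mem=5 r[T1]=4 [OK]
4. CAS T2 → mem=5 r[T2]=4 [RETRY]
5. LOAD T0 → mem=5 r[T0]=5 [LOAD]
6. CAS T0 → mem=6 r[T0]=5 [OK]
7. LOAD T0 → mem=6 r[T0]=6 [LOAD]
8. CAS T0 → mem=7 r[T0]=6 [OK]
9. LOAD T0 → mem=7 r[T0]=7 [LOAD]
10. CAS T0 → mem=8 r[T0]=7 [OK]
Mismatch at 4.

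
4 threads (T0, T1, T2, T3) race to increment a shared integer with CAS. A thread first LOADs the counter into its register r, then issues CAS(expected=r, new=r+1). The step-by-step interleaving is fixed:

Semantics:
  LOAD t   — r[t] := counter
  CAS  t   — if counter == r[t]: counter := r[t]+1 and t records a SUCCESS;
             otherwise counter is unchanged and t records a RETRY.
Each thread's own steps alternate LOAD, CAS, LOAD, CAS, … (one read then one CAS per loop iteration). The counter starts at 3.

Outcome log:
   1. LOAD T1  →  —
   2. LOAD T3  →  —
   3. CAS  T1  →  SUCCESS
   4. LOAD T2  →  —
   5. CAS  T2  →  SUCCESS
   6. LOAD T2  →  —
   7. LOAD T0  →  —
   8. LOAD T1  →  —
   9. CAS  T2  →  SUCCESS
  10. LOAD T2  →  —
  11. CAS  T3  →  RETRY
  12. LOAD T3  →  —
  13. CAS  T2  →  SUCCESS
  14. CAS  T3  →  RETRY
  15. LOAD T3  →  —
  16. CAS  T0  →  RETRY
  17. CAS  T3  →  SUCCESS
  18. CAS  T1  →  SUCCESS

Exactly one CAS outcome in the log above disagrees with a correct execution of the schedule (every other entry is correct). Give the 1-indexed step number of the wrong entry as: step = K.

Re-executing:
   1) LOAD T1:  M=3  r_T1=3
   2) LOAD T3:  M=3  r_T3=3
   3) CAS  T1:  M=4  r_T1=3 ✓
   4) LOAD T2:  M=4  r_T2=4
   5) CAS  T2:  M=5  r_T2=4 ✓
   6) LOAD T2:  M=5  r_T2=5
   7) LOAD T0:  M=5  r_T0=5
   8) LOAD T1:  M=5  r_T1=5
   9) CAS  T2:  M=6  r_T2=5 ✓
  10) LOAD T2:  M=6  r_T2=6
  11) CAS  T3:  M=6  r_T3=3 ✗
  12) LOAD T3:  M=6  r_T3=6
  13) CAS  T2:  M=7  r_T2=6 ✓
  14) CAS  T3:  M=7  r_T3=6 ✗
  15) LOAD T3:  M=7  r_T3=7
  16) CAS  T0:  M=7  r_T0=5 ✗
  17) CAS  T3:  M=8  r_T3=7 ✓
  18) CAS  T1:  M=8  r_T1=5 ✗
Mismatch at 18.

step = 18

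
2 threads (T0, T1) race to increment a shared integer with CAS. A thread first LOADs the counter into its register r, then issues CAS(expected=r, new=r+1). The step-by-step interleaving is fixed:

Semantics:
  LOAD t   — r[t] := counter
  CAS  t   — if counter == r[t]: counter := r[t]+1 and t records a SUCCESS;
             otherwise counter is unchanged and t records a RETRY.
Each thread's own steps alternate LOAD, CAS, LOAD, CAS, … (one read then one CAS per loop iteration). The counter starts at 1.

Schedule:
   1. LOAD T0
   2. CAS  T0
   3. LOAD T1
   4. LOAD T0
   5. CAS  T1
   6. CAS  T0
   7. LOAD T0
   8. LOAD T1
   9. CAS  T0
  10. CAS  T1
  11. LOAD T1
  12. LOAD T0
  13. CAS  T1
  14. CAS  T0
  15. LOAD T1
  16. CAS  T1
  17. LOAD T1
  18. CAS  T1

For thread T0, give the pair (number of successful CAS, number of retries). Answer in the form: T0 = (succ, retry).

step 1: T0 LOAD ⇒ load; ctr=1 reg=1
step 2: T0 CAS ⇒ ok; ctr=2 reg=1
step 3: T1 LOAD ⇒ load; ctr=2 reg=2
step 4: T0 LOAD ⇒ load; ctr=2 reg=2
step 5: T1 CAS ⇒ ok; ctr=3 reg=2
step 6: T0 CAS ⇒ retry; ctr=3 reg=2
step 7: T0 LOAD ⇒ load; ctr=3 reg=3
step 8: T1 LOAD ⇒ load; ctr=3 reg=3
step 9: T0 CAS ⇒ ok; ctr=4 reg=3
step 10: T1 CAS ⇒ retry; ctr=4 reg=3
step 11: T1 LOAD ⇒ load; ctr=4 reg=4
step 12: T0 LOAD ⇒ load; ctr=4 reg=4
step 13: T1 CAS ⇒ ok; ctr=5 reg=4
step 14: T0 CAS ⇒ retry; ctr=5 reg=4
step 15: T1 LOAD ⇒ load; ctr=5 reg=5
step 16: T1 CAS ⇒ ok; ctr=6 reg=5
step 17: T1 LOAD ⇒ load; ctr=6 reg=6
step 18: T1 CAS ⇒ ok; ctr=7 reg=6

T0 = (2, 2)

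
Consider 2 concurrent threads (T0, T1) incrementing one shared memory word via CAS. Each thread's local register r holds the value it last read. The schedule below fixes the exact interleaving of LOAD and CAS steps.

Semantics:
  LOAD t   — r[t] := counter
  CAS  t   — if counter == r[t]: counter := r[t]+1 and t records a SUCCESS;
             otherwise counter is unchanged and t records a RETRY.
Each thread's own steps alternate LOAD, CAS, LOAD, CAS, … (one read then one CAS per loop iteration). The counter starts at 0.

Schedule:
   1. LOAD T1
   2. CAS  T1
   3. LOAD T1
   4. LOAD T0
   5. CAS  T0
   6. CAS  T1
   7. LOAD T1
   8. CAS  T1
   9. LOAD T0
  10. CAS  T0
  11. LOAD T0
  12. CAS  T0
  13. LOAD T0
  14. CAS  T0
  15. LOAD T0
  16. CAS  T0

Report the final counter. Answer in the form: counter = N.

T1 LOAD — after: cnt=0, r=0 — load
T1 CAS — after: cnt=1, r=0 — ok
T1 LOAD — after: cnt=1, r=1 — load
T0 LOAD — after: cnt=1, r=1 — load
T0 CAS — after: cnt=2, r=1 — ok
T1 CAS — after: cnt=2, r=1 — retry
T1 LOAD — after: cnt=2, r=2 — load
T1 CAS — after: cnt=3, r=2 — ok
T0 LOAD — after: cnt=3, r=3 — load
T0 CAS — after: cnt=4, r=3 — ok
T0 LOAD — after: cnt=4, r=4 — load
T0 CAS — after: cnt=5, r=4 — ok
T0 LOAD — after: cnt=5, r=5 — load
T0 CAS — after: cnt=6, r=5 — ok
T0 LOAD — after: cnt=6, r=6 — load
T0 CAS — after: cnt=7, r=6 — ok

counter = 7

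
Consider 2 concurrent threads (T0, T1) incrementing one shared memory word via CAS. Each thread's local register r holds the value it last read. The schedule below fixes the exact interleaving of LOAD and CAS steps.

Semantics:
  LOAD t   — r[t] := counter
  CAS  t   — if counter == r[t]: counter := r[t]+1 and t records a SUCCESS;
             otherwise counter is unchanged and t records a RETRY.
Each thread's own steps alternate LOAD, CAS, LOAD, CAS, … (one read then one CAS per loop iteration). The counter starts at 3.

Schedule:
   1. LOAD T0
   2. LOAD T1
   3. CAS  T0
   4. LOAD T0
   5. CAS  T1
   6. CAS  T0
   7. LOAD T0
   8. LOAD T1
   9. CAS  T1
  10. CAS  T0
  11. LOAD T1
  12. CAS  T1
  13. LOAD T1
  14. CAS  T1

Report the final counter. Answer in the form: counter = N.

counter = 8

[1] T0.load  rd  (counter 3, T0.r 3)
[2] T1.load  rd  (counter 3, T1.r 3)
[3] T0.cas  hit  (counter 4, T0.r 3)
[4] T0.load  rd  (counter 4, T0.r 4)
[5] T1.cas  miss  (counter 4, T1.r 3)
[6] T0.cas  hit  (counter 5, T0.r 4)
[7] T0.load  rd  (counter 5, T0.r 5)
[8] T1.load  rd  (counter 5, T1.r 5)
[9] T1.cas  hit  (counter 6, T1.r 5)
[10] T0.cas  miss  (counter 6, T0.r 5)
[11] T1.load  rd  (counter 6, T1.r 6)
[12] T1.cas  hit  (counter 7, T1.r 6)
[13] T1.load  rd  (counter 7, T1.r 7)
[14] T1.cas  hit  (counter 8, T1.r 7)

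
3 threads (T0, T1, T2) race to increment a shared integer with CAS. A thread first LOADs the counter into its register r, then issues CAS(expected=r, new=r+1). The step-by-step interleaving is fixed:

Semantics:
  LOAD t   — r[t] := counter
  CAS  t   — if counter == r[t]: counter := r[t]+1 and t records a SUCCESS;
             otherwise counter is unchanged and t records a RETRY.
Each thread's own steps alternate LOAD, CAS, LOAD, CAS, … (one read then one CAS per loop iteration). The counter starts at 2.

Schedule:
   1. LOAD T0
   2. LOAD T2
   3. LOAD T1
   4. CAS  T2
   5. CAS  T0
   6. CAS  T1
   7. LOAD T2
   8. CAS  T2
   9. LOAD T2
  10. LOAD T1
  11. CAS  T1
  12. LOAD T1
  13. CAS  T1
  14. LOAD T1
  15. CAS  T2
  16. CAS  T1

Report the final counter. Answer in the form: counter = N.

[1] T0.load  rd  (counter 2, T0.r 2)
[2] T2.load  rd  (counter 2, T2.r 2)
[3] T1.load  rd  (counter 2, T1.r 2)
[4] T2.cas  hit  (counter 3, T2.r 2)
[5] T0.cas  miss  (counter 3, T0.r 2)
[6] T1.cas  miss  (counter 3, T1.r 2)
[7] T2.load  rd  (counter 3, T2.r 3)
[8] T2.cas  hit  (counter 4, T2.r 3)
[9] T2.load  rd  (counter 4, T2.r 4)
[10] T1.load  rd  (counter 4, T1.r 4)
[11] T1.cas  hit  (counter 5, T1.r 4)
[12] T1.load  rd  (counter 5, T1.r 5)
[13] T1.cas  hit  (counter 6, T1.r 5)
[14] T1.load  rd  (counter 6, T1.r 6)
[15] T2.cas  miss  (counter 6, T2.r 4)
[16] T1.cas  hit  (counter 7, T1.r 6)

counter = 7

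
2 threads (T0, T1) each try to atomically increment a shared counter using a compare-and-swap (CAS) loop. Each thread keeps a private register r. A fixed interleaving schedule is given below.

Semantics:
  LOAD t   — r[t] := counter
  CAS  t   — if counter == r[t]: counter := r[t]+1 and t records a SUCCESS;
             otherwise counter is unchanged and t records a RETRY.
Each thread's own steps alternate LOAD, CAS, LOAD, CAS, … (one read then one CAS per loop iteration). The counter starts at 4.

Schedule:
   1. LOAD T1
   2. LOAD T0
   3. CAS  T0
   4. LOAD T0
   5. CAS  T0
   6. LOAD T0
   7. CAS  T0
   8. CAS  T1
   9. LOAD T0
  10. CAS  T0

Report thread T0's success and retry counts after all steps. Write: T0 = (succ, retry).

T0 = (4, 0)

[1] T1.load  rd  (counter 4, T1.r 4)
[2] T0.load  rd  (counter 4, T0.r 4)
[3] T0.cas  hit  (counter 5, T0.r 4)
[4] T0.load  rd  (counter 5, T0.r 5)
[5] T0.cas  hit  (counter 6, T0.r 5)
[6] T0.load  rd  (counter 6, T0.r 6)
[7] T0.cas  hit  (counter 7, T0.r 6)
[8] T1.cas  miss  (counter 7, T1.r 4)
[9] T0.load  rd  (counter 7, T0.r 7)
[10] T0.cas  hit  (counter 8, T0.r 7)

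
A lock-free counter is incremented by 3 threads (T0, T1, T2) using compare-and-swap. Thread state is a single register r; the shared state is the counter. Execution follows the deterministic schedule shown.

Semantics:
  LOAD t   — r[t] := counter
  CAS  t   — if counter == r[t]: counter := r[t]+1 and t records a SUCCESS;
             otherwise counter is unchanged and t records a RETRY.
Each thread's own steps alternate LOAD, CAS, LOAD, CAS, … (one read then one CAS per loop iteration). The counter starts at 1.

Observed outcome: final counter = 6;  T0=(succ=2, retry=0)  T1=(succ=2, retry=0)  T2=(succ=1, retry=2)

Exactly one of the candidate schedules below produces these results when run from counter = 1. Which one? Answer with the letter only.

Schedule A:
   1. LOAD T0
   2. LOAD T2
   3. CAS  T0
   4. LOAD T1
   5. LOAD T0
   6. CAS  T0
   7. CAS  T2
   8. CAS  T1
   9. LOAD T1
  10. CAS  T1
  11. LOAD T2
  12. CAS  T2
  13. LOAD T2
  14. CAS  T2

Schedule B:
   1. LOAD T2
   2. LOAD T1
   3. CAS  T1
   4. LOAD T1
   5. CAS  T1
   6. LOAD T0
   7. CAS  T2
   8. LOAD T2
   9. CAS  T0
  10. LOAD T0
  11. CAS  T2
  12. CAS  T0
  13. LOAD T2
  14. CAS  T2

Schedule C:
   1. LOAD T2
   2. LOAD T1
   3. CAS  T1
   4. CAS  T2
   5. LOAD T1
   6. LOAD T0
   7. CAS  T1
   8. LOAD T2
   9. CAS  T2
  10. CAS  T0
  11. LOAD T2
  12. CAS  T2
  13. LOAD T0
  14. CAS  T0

B

Tracing schedule B:
step 1: T2 LOAD ⇒ load; ctr=1 reg=1
step 2: T1 LOAD ⇒ load; ctr=1 reg=1
step 3: T1 CAS ⇒ ok; ctr=2 reg=1
step 4: T1 LOAD ⇒ load; ctr=2 reg=2
step 5: T1 CAS ⇒ ok; ctr=3 reg=2
step 6: T0 LOAD ⇒ load; ctr=3 reg=3
step 7: T2 CAS ⇒ retry; ctr=3 reg=1
step 8: T2 LOAD ⇒ load; ctr=3 reg=3
step 9: T0 CAS ⇒ ok; ctr=4 reg=3
step 10: T0 LOAD ⇒ load; ctr=4 reg=4
step 11: T2 CAS ⇒ retry; ctr=4 reg=3
step 12: T0 CAS ⇒ ok; ctr=5 reg=4
step 13: T2 LOAD ⇒ load; ctr=5 reg=5
step 14: T2 CAS ⇒ ok; ctr=6 reg=5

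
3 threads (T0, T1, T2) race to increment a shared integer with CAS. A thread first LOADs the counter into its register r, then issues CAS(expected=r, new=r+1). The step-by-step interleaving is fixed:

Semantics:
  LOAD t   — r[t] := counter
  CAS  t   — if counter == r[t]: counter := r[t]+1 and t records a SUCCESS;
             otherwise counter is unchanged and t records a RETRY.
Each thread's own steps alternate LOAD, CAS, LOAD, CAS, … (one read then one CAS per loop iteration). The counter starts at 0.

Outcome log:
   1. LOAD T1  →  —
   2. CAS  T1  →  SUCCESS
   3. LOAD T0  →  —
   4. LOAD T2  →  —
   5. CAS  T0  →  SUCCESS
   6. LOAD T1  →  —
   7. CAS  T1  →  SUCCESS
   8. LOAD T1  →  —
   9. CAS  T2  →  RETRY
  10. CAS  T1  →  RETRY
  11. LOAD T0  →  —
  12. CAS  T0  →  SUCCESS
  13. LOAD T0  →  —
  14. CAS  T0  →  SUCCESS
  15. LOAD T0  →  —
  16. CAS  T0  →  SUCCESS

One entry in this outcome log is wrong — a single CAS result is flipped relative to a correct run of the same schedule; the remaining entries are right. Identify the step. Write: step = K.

step = 10

Reference trace:
   1) LOAD T1:  M=0  r_T1=0
   2) CAS  T1:  M=1  r_T1=0 ✓
   3) LOAD T0:  M=1  r_T0=1
   4) LOAD T2:  M=1  r_T2=1
   5) CAS  T0:  M=2  r_T0=1 ✓
   6) LOAD T1:  M=2  r_T1=2
   7) CAS  T1:  M=3  r_T1=2 ✓
   8) LOAD T1:  M=3  r_T1=3
   9) CAS  T2:  M=3  r_T2=1 ✗
  10) CAS  T1:  M=4  r_T1=3 ✓
  11) LOAD T0:  M=4  r_T0=4
  12) CAS  T0:  M=5  r_T0=4 ✓
  13) LOAD T0:  M=5  r_T0=5
  14) CAS  T0:  M=6  r_T0=5 ✓
  15) LOAD T0:  M=6  r_T0=6
  16) CAS  T0:  M=7  r_T0=6 ✓
Mismatch at 10.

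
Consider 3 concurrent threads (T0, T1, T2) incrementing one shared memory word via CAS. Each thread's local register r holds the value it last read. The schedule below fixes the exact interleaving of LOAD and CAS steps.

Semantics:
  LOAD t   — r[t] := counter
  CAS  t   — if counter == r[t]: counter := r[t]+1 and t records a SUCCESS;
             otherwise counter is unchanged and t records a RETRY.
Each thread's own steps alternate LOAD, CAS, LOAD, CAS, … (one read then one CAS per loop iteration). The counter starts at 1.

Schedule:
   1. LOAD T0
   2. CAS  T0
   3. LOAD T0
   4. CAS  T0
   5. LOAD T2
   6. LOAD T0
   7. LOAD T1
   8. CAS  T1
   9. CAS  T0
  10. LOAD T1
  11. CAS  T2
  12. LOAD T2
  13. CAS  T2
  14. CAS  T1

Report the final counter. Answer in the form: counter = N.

counter = 5

#1 T0 reads 1
#2 T0 CAS(1→2) writes; counter now 2
#3 T0 reads 2
#4 T0 CAS(2→3) writes; counter now 3
#5 T2 reads 3
#6 T0 reads 3
#7 T1 reads 3
#8 T1 CAS(3→4) writes; counter now 4
#9 T0 CAS(3→4) fails; counter now 4
#10 T1 reads 4
#11 T2 CAS(3→4) fails; counter now 4
#12 T2 reads 4
#13 T2 CAS(4→5) writes; counter now 5
#14 T1 CAS(4→5) fails; counter now 5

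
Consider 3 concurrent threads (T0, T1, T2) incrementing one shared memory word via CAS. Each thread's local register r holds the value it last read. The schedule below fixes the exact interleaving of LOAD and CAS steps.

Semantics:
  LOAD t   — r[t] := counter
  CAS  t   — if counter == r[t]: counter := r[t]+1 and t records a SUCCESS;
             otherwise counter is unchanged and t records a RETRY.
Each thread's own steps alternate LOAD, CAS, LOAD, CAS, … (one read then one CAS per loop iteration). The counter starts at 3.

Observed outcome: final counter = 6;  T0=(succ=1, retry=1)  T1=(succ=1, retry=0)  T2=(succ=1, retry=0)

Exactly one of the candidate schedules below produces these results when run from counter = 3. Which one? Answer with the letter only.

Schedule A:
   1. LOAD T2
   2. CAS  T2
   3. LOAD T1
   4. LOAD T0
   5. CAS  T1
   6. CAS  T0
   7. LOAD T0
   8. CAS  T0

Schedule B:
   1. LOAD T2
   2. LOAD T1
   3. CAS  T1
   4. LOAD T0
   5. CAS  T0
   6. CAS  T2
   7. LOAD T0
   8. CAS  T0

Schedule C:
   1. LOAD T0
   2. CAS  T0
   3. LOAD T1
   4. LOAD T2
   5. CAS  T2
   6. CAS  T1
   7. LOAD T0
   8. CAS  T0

A

Simulating candidate A:
step 1: T2 LOAD ⇒ load; ctr=3 reg=3
step 2: T2 CAS ⇒ ok; ctr=4 reg=3
step 3: T1 LOAD ⇒ load; ctr=4 reg=4
step 4: T0 LOAD ⇒ load; ctr=4 reg=4
step 5: T1 CAS ⇒ ok; ctr=5 reg=4
step 6: T0 CAS ⇒ retry; ctr=5 reg=4
step 7: T0 LOAD ⇒ load; ctr=5 reg=5
step 8: T0 CAS ⇒ ok; ctr=6 reg=5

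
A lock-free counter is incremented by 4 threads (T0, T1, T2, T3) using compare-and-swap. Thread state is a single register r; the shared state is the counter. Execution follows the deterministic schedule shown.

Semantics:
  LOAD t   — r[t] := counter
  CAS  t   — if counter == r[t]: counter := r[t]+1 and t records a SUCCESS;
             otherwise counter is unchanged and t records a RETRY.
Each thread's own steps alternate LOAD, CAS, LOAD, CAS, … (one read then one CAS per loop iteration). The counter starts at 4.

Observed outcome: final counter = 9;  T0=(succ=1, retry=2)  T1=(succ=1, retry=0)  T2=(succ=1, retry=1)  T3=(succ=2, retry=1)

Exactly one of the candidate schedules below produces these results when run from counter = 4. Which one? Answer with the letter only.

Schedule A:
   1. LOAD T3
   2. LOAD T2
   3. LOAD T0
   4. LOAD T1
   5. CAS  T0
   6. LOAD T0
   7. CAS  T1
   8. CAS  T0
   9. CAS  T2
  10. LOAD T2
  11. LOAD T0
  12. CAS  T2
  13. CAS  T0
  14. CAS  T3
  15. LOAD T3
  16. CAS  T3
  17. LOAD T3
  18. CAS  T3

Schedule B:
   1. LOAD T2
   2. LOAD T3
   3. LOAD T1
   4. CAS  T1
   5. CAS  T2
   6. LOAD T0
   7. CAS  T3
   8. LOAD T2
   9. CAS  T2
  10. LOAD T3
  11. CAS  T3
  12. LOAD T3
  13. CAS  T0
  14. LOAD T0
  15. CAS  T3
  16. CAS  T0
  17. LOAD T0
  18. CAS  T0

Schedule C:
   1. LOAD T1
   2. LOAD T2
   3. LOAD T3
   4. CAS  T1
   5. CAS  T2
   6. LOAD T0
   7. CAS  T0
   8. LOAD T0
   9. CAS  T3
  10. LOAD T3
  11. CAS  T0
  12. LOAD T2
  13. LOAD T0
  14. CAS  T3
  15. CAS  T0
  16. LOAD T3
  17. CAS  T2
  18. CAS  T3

Run B:
   1) LOAD T2:  M=4  r_T2=4
   2) LOAD T3:  M=4  r_T3=4
   3) LOAD T1:  M=4  r_T1=4
   4) CAS  T1:  M=5  r_T1=4 ✓
   5) CAS  T2:  M=5  r_T2=4 ✗
   6) LOAD T0:  M=5  r_T0=5
   7) CAS  T3:  M=5  r_T3=4 ✗
   8) LOAD T2:  M=5  r_T2=5
   9) CAS  T2:  M=6  r_T2=5 ✓
  10) LOAD T3:  M=6  r_T3=6
  11) CAS  T3:  M=7  r_T3=6 ✓
  12) LOAD T3:  M=7  r_T3=7
  13) CAS  T0:  M=7  r_T0=5 ✗
  14) LOAD T0:  M=7  r_T0=7
  15) CAS  T3:  M=8  r_T3=7 ✓
  16) CAS  T0:  M=8  r_T0=7 ✗
  17) LOAD T0:  M=8  r_T0=8
  18) CAS  T0:  M=9  r_T0=8 ✓

B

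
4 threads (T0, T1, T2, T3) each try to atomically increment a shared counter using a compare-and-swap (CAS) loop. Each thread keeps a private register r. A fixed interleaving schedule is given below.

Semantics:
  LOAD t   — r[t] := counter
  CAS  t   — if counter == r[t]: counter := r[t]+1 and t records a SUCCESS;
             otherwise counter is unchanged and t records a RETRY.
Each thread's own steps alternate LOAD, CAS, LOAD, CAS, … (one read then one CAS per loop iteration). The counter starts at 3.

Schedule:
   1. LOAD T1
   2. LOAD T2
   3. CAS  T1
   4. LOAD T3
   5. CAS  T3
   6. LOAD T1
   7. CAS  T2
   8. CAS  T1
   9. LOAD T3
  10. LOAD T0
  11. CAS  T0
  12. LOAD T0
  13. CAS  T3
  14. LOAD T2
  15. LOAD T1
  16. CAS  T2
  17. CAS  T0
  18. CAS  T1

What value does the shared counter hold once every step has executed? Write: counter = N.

T1 LOAD — after: cnt=3, r=3 — load
T2 LOAD — after: cnt=3, r=3 — load
T1 CAS — after: cnt=4, r=3 — ok
T3 LOAD — after: cnt=4, r=4 — load
T3 CAS — after: cnt=5, r=4 — ok
T1 LOAD — after: cnt=5, r=5 — load
T2 CAS — after: cnt=5, r=3 — retry
T1 CAS — after: cnt=6, r=5 — ok
T3 LOAD — after: cnt=6, r=6 — load
T0 LOAD — after: cnt=6, r=6 — load
T0 CAS — after: cnt=7, r=6 — ok
T0 LOAD — after: cnt=7, r=7 — load
T3 CAS — after: cnt=7, r=6 — retry
T2 LOAD — after: cnt=7, r=7 — load
T1 LOAD — after: cnt=7, r=7 — load
T2 CAS — after: cnt=8, r=7 — ok
T0 CAS — after: cnt=8, r=7 — retry
T1 CAS — after: cnt=8, r=7 — retry

counter = 8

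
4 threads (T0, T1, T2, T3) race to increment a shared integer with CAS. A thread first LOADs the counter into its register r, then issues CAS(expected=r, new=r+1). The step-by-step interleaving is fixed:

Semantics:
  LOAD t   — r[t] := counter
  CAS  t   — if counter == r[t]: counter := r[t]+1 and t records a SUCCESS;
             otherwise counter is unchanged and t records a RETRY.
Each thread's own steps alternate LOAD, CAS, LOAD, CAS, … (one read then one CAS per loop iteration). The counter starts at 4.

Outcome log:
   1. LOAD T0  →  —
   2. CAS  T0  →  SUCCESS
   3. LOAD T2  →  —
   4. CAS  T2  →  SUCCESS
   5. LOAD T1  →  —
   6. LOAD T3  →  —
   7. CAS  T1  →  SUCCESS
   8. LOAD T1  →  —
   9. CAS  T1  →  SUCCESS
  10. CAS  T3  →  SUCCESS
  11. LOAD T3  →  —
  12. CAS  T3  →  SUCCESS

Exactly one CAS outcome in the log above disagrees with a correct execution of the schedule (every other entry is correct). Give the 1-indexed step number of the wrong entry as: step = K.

step = 10

Reference trace:
[1] T0.load  rd  (counter 4, T0.r 4)
[2] T0.cas  hit  (counter 5, T0.r 4)
[3] T2.load  rd  (counter 5, T2.r 5)
[4] T2.cas  hit  (counter 6, T2.r 5)
[5] T1.load  rd  (counter 6, T1.r 6)
[6] T3.load  rd  (counter 6, T3.r 6)
[7] T1.cas  hit  (counter 7, T1.r 6)
[8] T1.load  rd  (counter 7, T1.r 7)
[9] T1.cas  hit  (counter 8, T1.r 7)
[10] T3.cas  miss  (counter 8, T3.r 6)
[11] T3.load  rd  (counter 8, T3.r 8)
[12] T3.cas  hit  (counter 9, T3.r 8)
Log disagrees first at step 10.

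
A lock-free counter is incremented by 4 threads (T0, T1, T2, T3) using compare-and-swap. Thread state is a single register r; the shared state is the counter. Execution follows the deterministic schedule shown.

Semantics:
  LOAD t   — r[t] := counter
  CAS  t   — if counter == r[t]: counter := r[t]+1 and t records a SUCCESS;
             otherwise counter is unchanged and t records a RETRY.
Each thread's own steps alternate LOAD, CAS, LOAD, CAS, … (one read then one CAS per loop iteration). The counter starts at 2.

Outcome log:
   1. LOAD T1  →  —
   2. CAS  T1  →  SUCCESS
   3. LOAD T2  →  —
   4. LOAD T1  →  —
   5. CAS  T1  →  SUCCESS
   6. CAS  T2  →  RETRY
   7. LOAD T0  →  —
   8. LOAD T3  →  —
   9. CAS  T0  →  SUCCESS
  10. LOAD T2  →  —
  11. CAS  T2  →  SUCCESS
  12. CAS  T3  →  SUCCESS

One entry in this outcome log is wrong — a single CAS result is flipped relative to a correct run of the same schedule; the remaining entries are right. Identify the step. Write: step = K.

step = 12

Re-executing:
step 1: T1 LOAD ⇒ load; ctr=2 reg=2
step 2: T1 CAS ⇒ ok; ctr=3 reg=2
step 3: T2 LOAD ⇒ load; ctr=3 reg=3
step 4: T1 LOAD ⇒ load; ctr=3 reg=3
step 5: T1 CAS ⇒ ok; ctr=4 reg=3
step 6: T2 CAS ⇒ retry; ctr=4 reg=3
step 7: T0 LOAD ⇒ load; ctr=4 reg=4
step 8: T3 LOAD ⇒ load; ctr=4 reg=4
step 9: T0 CAS ⇒ ok; ctr=5 reg=4
step 10: T2 LOAD ⇒ load; ctr=5 reg=5
step 11: T2 CAS ⇒ ok; ctr=6 reg=5
step 12: T3 CAS ⇒ retry; ctr=6 reg=4
Log disagrees first at step 12.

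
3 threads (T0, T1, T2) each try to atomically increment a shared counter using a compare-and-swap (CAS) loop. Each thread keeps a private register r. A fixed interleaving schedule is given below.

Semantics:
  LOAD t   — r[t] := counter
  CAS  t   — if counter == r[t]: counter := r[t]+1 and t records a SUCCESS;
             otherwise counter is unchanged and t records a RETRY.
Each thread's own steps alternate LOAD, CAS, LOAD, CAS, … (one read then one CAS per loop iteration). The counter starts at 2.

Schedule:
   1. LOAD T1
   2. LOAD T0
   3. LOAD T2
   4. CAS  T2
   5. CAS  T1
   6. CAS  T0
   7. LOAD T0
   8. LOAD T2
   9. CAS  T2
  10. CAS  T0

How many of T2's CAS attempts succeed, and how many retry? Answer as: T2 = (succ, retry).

T2 = (2, 0)

step 1: T1 LOAD ⇒ load; ctr=2 reg=2
step 2: T0 LOAD ⇒ load; ctr=2 reg=2
step 3: T2 LOAD ⇒ load; ctr=2 reg=2
step 4: T2 CAS ⇒ ok; ctr=3 reg=2
step 5: T1 CAS ⇒ retry; ctr=3 reg=2
step 6: T0 CAS ⇒ retry; ctr=3 reg=2
step 7: T0 LOAD ⇒ load; ctr=3 reg=3
step 8: T2 LOAD ⇒ load; ctr=3 reg=3
step 9: T2 CAS ⇒ ok; ctr=4 reg=3
step 10: T0 CAS ⇒ retry; ctr=4 reg=3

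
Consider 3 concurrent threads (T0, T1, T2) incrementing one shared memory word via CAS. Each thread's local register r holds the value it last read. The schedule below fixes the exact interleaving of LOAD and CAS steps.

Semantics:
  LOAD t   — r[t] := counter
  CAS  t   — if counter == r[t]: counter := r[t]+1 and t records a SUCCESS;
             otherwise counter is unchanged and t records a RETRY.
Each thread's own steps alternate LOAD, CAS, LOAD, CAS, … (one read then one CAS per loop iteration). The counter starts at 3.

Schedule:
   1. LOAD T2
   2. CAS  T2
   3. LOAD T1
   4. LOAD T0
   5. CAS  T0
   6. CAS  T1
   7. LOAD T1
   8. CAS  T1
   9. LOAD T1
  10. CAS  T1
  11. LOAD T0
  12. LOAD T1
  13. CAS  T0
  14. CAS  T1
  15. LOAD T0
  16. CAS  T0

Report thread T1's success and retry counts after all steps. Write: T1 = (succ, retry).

T1 = (2, 2)

T2 LOAD — after: cnt=3, r=3 — load
T2 CAS — after: cnt=4, r=3 — ok
T1 LOAD — after: cnt=4, r=4 — load
T0 LOAD — after: cnt=4, r=4 — load
T0 CAS — after: cnt=5, r=4 — ok
T1 CAS — after: cnt=5, r=4 — retry
T1 LOAD — after: cnt=5, r=5 — load
T1 CAS — after: cnt=6, r=5 — ok
T1 LOAD — after: cnt=6, r=6 — load
T1 CAS — after: cnt=7, r=6 — ok
T0 LOAD — after: cnt=7, r=7 — load
T1 LOAD — after: cnt=7, r=7 — load
T0 CAS — after: cnt=8, r=7 — ok
T1 CAS — after: cnt=8, r=7 — retry
T0 LOAD — after: cnt=8, r=8 — load
T0 CAS — after: cnt=9, r=8 — ok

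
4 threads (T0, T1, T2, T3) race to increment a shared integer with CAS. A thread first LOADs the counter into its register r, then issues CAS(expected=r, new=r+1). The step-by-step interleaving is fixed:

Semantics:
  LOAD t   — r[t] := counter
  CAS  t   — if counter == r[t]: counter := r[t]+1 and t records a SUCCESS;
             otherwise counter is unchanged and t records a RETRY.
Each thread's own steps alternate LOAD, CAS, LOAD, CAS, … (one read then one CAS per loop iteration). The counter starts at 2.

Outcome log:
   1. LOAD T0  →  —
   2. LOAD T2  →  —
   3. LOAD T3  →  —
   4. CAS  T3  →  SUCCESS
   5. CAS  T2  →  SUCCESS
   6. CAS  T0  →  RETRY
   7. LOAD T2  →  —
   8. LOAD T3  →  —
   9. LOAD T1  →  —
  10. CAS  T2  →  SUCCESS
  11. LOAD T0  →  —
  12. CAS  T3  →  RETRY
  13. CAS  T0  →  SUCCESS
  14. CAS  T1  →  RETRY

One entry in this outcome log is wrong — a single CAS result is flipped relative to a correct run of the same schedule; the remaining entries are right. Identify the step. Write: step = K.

Correct run:
[1] T0.load  rd  (counter 2, T0.r 2)
[2] T2.load  rd  (counter 2, T2.r 2)
[3] T3.load  rd  (counter 2, T3.r 2)
[4] T3.cas  hit  (counter 3, T3.r 2)
[5] T2.cas  miss  (counter 3, T2.r 2)
[6] T0.cas  miss  (counter 3, T0.r 2)
[7] T2.load  rd  (counter 3, T2.r 3)
[8] T3.load  rd  (counter 3, T3.r 3)
[9] T1.load  rd  (counter 3, T1.r 3)
[10] T2.cas  hit  (counter 4, T2.r 3)
[11] T0.load  rd  (counter 4, T0.r 4)
[12] T3.cas  miss  (counter 4, T3.r 3)
[13] T0.cas  hit  (counter 5, T0.r 4)
[14] T1.cas  miss  (counter 5, T1.r 3)
Mismatch at 5.

step = 5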